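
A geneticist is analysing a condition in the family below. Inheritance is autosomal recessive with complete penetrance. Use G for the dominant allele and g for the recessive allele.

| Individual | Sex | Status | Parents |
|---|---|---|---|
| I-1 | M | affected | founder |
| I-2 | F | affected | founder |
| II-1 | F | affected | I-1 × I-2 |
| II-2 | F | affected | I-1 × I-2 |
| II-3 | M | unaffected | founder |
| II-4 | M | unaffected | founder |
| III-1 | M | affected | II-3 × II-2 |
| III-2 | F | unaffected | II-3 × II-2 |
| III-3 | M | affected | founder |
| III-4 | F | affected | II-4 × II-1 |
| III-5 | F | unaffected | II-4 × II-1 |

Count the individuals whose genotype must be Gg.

4

Obligate heterozygotes: II-3 is unaffected so carries G and passed g to III-1 (gg), so II-3 is Gg; II-4 is unaffected so carries G and passed g to III-4 (gg), so II-4 is Gg; III-2 is unaffected so carries G and received g from II-2 (gg), so III-2 is Gg; III-5 is unaffected so carries G and received g from II-1 (gg), so III-5 is Gg.
Every other individual is either homozygous by phenotype or has at least one consistent homozygous assignment, so the count is 4.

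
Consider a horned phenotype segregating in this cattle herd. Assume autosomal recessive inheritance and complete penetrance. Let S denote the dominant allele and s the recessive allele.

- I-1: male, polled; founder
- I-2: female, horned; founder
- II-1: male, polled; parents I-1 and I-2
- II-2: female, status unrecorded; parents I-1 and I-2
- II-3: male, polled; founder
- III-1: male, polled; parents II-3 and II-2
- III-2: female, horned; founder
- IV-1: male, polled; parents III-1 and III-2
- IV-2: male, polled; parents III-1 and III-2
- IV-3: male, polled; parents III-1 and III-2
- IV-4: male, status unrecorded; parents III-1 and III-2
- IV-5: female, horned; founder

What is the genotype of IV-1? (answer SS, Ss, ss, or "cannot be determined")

From phenotype alone, IV-1 is SS or Ss.
IV-1 is polled so carries S and received s from III-2 (ss), so IV-1 is Ss.

Ss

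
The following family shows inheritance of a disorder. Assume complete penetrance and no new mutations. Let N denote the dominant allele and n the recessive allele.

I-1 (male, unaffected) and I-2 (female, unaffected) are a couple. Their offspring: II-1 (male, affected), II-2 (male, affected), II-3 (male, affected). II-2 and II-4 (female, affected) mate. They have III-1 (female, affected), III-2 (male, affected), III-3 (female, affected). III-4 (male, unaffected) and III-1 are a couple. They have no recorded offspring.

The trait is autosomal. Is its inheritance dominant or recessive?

recessive

I-1 and I-2 are both unaffected yet have an affected child II-1. Under dominance, an affected child requires at least one affected parent, so the trait cannot be dominant.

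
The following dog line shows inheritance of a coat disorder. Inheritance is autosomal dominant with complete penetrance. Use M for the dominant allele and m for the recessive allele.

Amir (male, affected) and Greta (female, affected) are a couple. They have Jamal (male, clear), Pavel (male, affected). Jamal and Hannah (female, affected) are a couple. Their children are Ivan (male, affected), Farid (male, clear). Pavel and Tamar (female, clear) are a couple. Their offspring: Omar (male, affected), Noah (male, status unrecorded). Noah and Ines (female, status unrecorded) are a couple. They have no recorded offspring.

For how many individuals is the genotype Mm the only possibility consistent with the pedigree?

Obligate heterozygotes: Amir is affected so carries M and passed m to Jamal (mm), so Amir is Mm; Greta is affected so carries M and passed m to Jamal (mm), so Greta is Mm; Hannah is affected so carries M and passed m to Farid (mm), so Hannah is Mm; Ivan is affected so carries M and received m from Jamal (mm), so Ivan is Mm; Omar is affected so carries M and received m from Tamar (mm), so Omar is Mm.
Every other individual is either homozygous by phenotype or has at least one consistent homozygous assignment, so the count is 5.

5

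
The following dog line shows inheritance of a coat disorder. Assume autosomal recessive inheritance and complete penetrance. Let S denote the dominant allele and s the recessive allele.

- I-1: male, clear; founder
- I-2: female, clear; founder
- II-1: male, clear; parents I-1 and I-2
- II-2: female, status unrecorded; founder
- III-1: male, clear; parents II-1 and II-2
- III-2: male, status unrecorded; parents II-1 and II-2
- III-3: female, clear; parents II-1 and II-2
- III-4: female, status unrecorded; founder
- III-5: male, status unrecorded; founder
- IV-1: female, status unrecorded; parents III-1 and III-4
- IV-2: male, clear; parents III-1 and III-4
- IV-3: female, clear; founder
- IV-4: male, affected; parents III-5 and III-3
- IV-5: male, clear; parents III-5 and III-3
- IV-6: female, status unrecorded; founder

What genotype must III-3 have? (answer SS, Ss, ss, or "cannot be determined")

From phenotype alone, III-3 is SS or Ss.
III-3 is clear so carries S and passed s to IV-4 (ss), so III-3 is Ss.

Ss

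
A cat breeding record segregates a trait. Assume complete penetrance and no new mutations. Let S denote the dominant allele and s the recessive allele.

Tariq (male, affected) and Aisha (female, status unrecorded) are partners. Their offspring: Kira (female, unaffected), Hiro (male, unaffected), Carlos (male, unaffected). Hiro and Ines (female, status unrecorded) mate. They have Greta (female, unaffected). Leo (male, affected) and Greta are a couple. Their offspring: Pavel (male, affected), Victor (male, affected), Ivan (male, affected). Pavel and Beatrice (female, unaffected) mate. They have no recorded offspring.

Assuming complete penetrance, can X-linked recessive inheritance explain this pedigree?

A consistent assignment under X-linked recessive exists: Tariq X^s Y, Aisha X^S X^S, Kira X^S X^s, Hiro X^S Y, Carlos X^S Y, Ines X^S X^s, Greta X^S X^s, Leo X^s Y, Pavel X^s Y, Victor X^s Y, Ivan X^s Y, Beatrice X^S X^S.
In this assignment every recorded phenotype matches its genotype and every non-founder's genotype is obtainable from its parents' genotypes, so the pedigree is consistent.

Yes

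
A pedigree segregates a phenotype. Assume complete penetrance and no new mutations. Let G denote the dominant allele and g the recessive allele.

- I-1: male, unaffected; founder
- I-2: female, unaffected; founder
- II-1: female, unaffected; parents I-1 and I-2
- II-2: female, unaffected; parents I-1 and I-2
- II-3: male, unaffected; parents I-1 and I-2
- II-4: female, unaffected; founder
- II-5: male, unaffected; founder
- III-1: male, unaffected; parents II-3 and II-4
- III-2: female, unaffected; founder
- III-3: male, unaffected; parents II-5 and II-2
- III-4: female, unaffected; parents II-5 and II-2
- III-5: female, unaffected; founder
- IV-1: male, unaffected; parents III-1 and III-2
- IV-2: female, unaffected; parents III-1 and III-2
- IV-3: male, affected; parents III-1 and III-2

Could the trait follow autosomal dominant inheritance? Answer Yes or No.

No

Under autosomal dominant, IV-3 (affected, male) cannot arise from III-1 (unaffected) × III-2 (unaffected).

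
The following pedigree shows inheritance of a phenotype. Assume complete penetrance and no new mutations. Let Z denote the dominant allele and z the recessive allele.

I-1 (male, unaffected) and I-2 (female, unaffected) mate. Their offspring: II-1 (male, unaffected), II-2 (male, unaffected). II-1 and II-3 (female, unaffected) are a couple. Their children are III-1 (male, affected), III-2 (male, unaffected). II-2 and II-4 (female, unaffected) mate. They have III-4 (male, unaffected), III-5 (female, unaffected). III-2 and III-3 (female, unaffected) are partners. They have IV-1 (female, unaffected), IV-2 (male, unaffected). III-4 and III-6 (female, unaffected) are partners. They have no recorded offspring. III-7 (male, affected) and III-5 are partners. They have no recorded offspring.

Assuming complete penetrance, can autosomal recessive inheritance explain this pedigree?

A consistent assignment under autosomal recessive exists: I-1 ZZ, I-2 Zz, II-1 Zz, II-2 ZZ, II-3 Zz, II-4 ZZ, III-1 zz, III-2 ZZ, III-3 ZZ, III-4 ZZ, III-5 ZZ, III-6 ZZ, III-7 zz, IV-1 ZZ, IV-2 ZZ.
In this assignment every recorded phenotype matches its genotype and every non-founder's genotype is obtainable from its parents' genotypes, so the pedigree is consistent.

Yes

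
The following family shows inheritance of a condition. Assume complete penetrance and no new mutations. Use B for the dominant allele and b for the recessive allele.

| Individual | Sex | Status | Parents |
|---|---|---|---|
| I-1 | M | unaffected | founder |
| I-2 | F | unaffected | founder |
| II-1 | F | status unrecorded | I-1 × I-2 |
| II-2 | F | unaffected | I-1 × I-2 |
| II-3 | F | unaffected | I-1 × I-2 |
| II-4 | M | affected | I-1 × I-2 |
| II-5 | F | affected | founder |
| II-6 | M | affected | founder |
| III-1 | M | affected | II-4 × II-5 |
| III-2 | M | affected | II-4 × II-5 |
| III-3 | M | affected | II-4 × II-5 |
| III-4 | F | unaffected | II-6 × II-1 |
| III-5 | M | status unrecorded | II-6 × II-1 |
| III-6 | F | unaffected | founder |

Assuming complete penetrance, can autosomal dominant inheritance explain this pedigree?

No

Under autosomal dominant, II-4 (affected, male) cannot arise from I-1 (unaffected) × I-2 (unaffected).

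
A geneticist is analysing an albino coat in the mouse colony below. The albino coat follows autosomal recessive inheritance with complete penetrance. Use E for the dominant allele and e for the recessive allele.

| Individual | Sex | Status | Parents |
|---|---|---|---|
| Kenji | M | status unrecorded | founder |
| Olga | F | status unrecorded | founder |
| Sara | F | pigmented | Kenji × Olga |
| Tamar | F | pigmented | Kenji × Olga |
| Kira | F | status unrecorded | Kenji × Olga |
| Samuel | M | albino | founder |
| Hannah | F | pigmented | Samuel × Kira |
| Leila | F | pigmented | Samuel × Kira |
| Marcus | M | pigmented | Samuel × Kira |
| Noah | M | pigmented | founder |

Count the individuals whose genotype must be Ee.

3

Obligate heterozygotes: Hannah is pigmented so carries E and received e from Samuel (ee), so Hannah is Ee; Leila is pigmented so carries E and received e from Samuel (ee), so Leila is Ee; Marcus is pigmented so carries E and received e from Samuel (ee), so Marcus is Ee.
Every other individual is either homozygous by phenotype or has at least one consistent homozygous assignment, so the count is 3.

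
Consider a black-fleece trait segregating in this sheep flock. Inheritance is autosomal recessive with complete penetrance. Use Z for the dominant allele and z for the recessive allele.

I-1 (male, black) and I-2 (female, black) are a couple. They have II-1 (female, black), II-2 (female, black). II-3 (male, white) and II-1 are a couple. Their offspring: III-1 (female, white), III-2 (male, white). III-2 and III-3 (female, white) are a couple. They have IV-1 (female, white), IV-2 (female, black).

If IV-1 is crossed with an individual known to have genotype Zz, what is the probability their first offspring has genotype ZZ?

1/3

III-2 is white so carries Z and received z from II-1 (zz), so III-2 is Zz.
III-3 is white so carries Z and passed z to IV-2 (zz), so III-3 is Zz.
IV-1 is a white offspring of III-2 (Zz) × III-3 (Zz), whose cross gives 1/4 ZZ : 1/2 Zz : 1/4 zz; conditioning on being white, IV-1 is ZZ with probability 1/3, Zz with probability 2/3.
Summing over parental genotype combinations, P(offspring has genotype ZZ) = 1/3·1/2 + 2/3·1/4 = 1/3.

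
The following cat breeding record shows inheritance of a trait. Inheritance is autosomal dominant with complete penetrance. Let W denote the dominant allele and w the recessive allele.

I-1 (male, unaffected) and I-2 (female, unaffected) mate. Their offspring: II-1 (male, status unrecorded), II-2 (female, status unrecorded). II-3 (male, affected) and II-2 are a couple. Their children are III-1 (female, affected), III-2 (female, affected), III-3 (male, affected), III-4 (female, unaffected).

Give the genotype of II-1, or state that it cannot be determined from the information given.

From phenotype alone, II-1 is WW or Ww or ww.
II-1 received w from I-1 (ww) and received w from I-2 (ww), so II-1 is ww.

ww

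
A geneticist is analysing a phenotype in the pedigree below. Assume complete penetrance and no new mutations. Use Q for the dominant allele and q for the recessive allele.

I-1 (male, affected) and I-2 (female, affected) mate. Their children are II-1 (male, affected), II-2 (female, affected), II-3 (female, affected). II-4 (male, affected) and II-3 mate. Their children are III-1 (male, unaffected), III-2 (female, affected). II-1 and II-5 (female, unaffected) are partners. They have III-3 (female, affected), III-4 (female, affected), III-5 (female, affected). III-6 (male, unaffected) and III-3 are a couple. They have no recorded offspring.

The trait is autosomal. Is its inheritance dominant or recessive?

dominant

II-4 and II-3 are both affected yet have an unaffected child III-1. Under a recessive model two affected parents are homozygous and every child would be affected, so the trait cannot be recessive.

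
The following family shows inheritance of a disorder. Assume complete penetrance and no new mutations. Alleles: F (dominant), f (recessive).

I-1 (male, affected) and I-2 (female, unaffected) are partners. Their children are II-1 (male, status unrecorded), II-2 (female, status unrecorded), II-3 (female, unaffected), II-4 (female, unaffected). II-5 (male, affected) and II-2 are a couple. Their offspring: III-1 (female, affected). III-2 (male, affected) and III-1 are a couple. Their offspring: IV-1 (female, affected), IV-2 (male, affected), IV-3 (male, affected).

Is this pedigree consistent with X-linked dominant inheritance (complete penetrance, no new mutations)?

Under X-linked dominant, II-3 (unaffected, female) cannot arise from I-1 (affected) × I-2 (unaffected).

No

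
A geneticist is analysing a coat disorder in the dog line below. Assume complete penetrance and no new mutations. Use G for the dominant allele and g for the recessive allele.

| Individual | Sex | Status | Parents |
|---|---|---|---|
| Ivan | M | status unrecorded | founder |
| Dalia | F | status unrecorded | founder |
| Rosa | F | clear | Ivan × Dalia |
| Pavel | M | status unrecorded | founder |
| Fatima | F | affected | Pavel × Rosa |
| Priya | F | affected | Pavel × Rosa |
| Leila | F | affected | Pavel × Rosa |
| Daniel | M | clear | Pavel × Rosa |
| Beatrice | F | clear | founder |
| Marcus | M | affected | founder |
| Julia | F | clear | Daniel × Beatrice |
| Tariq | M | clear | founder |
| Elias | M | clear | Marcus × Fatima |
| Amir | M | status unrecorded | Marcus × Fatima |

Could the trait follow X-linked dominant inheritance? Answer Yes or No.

Yes

A consistent assignment under X-linked dominant exists: Ivan X^g Y, Dalia X^G X^g, Rosa X^g X^g, Pavel X^G Y, Fatima X^G X^g, Priya X^G X^g, Leila X^G X^g, Daniel X^g Y, Beatrice X^g X^g, Marcus X^G Y, Julia X^g X^g, Tariq X^g Y, Elias X^g Y, Amir X^G Y.
In this assignment every recorded phenotype matches its genotype and every non-founder's genotype is obtainable from its parents' genotypes, so the pedigree is consistent.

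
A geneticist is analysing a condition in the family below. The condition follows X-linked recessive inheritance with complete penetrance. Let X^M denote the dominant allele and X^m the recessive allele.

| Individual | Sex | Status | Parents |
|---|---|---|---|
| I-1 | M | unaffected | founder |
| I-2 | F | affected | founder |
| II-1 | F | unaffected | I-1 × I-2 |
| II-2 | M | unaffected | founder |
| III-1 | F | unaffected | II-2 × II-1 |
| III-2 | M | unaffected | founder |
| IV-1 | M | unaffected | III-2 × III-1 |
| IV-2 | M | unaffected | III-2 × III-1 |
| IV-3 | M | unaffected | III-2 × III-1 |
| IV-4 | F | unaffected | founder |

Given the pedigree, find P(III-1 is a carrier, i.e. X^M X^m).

II-2 is unaffected, so II-2 is X^M Y.
II-1 is unaffected so carries M and received m from I-2 (X^m X^m), so II-1 is X^M X^m.
Their cross gives offspring ratios 1/2 X^M X^M : 1/2 X^M X^m. Conditioning on III-1 being unaffected, P(X^M X^m) = 1/2 / 1 = 1/2 before taking III-1's own offspring into account.
III-2 is unaffected, so III-2 is X^M Y.
Now use III-1's offspring. Probability of each recorded status — unaffected son IV-1: 1/2 if III-1 is X^M X^m, 1 if X^M X^M; unaffected son IV-2: 1/2 if III-1 is X^M X^m, 1 if X^M X^M; unaffected son IV-3: 1/2 if III-1 is X^M X^m, 1 if X^M X^M.
Bayes: P(X^M X^m) = 1/2·1/8 / (1/2·1/8 + 1/2·1) = 1/9.

1/9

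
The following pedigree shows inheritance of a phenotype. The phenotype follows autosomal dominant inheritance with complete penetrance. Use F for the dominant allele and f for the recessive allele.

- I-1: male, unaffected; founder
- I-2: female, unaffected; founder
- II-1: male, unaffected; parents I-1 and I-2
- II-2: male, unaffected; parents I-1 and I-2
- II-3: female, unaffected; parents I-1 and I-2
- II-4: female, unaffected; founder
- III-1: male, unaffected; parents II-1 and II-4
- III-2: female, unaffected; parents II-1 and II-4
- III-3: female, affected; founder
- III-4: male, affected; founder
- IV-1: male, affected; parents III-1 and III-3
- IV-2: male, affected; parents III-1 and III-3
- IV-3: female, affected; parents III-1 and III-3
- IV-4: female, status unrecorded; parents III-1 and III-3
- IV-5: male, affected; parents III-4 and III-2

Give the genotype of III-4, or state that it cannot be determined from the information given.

III-4's phenotype allows FF or Ff, and no parent or child forces a single allele at both positions; consistent genotype assignments exist with III-4 as FF or Ff.

cannot be determined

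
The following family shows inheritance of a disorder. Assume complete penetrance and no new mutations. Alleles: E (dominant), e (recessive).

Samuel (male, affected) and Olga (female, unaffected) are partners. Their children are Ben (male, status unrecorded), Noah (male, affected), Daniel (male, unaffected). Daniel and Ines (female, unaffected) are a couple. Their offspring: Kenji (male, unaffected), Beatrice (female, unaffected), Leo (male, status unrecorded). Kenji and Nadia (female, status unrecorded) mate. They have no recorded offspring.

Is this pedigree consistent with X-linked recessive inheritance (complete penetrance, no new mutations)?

Yes

A consistent assignment under X-linked recessive exists: Samuel X^e Y, Olga X^E X^e, Ben X^E Y, Noah X^e Y, Daniel X^E Y, Ines X^E X^E, Kenji X^E Y, Beatrice X^E X^E, Leo X^E Y, Nadia X^E X^E.
In this assignment every recorded phenotype matches its genotype and every non-founder's genotype is obtainable from its parents' genotypes, so the pedigree is consistent.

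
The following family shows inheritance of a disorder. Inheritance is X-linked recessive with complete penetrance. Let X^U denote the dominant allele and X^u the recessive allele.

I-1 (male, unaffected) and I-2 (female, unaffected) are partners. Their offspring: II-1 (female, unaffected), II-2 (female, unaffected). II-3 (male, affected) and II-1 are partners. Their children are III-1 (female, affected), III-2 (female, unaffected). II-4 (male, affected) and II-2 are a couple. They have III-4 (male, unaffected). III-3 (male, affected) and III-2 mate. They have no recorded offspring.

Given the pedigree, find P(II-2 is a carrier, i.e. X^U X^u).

1/3

I-1 is unaffected, so I-1 is X^U Y.
I-2 is unaffected so carries U and passed u to II-1 (X^U X^u, whose U came from I-1), so I-2 is X^U X^u.
Their cross gives offspring ratios 1/2 X^U X^U : 1/2 X^U X^u. Conditioning on II-2 being unaffected, P(X^U X^u) = 1/2 / 1 = 1/2 before taking II-2's own offspring into account.
II-4 is affected, so II-4 is X^u Y.
Now use II-2's offspring. Probability of each recorded status — unaffected son III-4: 1/2 if II-2 is X^U X^u, 1 if X^U X^U.
Bayes: P(X^U X^u) = 1/2·1/2 / (1/2·1/2 + 1/2·1) = 1/3.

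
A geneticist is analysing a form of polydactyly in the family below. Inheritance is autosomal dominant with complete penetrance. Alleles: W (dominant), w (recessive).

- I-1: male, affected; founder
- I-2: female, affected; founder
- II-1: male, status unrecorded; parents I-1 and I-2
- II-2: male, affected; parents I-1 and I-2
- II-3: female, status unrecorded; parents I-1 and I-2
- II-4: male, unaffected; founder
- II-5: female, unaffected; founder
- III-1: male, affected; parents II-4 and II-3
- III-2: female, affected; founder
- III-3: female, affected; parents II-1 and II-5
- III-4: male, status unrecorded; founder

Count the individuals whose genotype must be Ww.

2

Obligate heterozygotes: III-1 is affected so carries W and received w from II-4 (ww), so III-1 is Ww; III-3 is affected so carries W and received w from II-5 (ww), so III-3 is Ww.
Every other individual is either homozygous by phenotype or has at least one consistent homozygous assignment, so the count is 2.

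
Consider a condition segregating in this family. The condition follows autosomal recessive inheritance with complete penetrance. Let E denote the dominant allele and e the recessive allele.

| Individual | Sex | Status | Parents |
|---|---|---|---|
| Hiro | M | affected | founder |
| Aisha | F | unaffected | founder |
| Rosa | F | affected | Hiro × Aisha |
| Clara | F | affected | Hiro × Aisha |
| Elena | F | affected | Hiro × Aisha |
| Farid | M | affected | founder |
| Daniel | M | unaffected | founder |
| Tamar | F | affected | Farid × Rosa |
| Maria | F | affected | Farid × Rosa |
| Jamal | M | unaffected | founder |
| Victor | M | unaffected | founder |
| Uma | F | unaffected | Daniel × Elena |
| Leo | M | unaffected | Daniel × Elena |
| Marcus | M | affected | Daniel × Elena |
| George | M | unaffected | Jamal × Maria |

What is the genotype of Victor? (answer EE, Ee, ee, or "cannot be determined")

Victor's phenotype allows EE or Ee, and no parent or child forces a single allele at both positions; consistent genotype assignments exist with Victor as EE or Ee.

cannot be determined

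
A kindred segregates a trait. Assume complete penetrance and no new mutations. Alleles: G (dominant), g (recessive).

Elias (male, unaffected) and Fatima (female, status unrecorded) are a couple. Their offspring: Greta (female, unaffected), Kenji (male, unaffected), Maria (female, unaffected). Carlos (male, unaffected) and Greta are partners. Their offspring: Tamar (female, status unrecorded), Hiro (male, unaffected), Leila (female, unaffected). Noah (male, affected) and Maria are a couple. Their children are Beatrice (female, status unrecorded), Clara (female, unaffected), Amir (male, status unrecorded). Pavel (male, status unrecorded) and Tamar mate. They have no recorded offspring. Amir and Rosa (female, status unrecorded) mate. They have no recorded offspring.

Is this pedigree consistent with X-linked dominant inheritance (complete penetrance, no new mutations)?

No

Under X-linked dominant, Clara (unaffected, female) cannot arise from Noah (affected) × Maria (unaffected).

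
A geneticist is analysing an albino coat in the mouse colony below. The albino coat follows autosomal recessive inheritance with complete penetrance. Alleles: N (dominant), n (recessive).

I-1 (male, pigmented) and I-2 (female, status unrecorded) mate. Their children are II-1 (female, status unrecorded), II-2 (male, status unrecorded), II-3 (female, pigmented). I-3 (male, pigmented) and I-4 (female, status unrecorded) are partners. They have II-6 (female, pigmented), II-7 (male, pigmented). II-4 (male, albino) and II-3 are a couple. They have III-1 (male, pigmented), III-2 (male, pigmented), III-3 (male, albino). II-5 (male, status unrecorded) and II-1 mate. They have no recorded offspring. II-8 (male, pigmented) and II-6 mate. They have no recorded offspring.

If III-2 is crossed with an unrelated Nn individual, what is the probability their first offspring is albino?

III-2 is pigmented so carries N and received n from II-4 (nn), so III-2 is Nn.
The cross gives 1/4 NN : 1/2 Nn : 1/4 nn, so P(offspring is albino) = 1/4.

1/4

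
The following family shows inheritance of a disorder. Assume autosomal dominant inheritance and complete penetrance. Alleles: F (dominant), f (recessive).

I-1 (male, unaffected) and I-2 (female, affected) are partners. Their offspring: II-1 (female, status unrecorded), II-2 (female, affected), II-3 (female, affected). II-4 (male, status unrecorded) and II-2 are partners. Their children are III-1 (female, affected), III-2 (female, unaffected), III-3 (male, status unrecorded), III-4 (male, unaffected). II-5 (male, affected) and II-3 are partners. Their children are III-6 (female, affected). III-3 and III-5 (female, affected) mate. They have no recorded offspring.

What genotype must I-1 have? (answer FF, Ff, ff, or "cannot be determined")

ff

I-1 is unaffected, so I-1 is ff.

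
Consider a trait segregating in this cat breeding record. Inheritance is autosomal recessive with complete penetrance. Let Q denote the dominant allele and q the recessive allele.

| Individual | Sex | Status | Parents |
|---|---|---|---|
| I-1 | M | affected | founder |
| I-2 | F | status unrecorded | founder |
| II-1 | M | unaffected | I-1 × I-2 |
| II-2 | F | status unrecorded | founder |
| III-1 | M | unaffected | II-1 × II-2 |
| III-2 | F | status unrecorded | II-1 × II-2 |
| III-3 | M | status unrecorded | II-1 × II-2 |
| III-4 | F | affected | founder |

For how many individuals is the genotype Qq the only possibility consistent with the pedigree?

1

Obligate heterozygotes: II-1 is unaffected so carries Q and received q from I-1 (qq), so II-1 is Qq.
Every other individual is either homozygous by phenotype or has at least one consistent homozygous assignment, so the count is 1.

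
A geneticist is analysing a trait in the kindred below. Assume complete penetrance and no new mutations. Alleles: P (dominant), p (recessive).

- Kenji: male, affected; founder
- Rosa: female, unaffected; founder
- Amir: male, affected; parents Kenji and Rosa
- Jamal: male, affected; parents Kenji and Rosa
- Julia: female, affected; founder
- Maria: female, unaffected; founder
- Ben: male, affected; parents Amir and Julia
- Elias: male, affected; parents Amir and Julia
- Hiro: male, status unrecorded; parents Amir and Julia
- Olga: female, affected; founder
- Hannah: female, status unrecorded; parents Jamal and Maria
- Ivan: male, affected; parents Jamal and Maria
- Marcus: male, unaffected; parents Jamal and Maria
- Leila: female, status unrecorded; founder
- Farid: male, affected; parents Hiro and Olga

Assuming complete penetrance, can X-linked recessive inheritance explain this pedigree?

Yes

A consistent assignment under X-linked recessive exists: Kenji X^p Y, Rosa X^P X^p, Amir X^p Y, Jamal X^p Y, Julia X^p X^p, Maria X^P X^p, Ben X^p Y, Elias X^p Y, Hiro X^p Y, Olga X^p X^p, Hannah X^P X^p, Ivan X^p Y, Marcus X^P Y, Leila X^P X^P, Farid X^p Y.
In this assignment every recorded phenotype matches its genotype and every non-founder's genotype is obtainable from its parents' genotypes, so the pedigree is consistent.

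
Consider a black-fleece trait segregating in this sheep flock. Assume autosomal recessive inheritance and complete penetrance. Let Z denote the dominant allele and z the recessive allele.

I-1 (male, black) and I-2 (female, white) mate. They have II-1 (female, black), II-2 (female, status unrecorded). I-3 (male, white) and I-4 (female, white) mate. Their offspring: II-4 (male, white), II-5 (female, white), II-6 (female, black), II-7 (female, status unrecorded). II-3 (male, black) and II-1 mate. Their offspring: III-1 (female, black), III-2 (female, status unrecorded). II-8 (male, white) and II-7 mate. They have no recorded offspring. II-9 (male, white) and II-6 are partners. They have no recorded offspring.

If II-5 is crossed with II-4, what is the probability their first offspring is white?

8/9

I-3 is white so carries Z and passed z to II-6 (zz), so I-3 is Zz.
I-4 is white so carries Z and passed z to II-6 (zz), so I-4 is Zz.
II-5 is a white offspring of I-3 (Zz) × I-4 (Zz), whose cross gives 1/4 ZZ : 1/2 Zz : 1/4 zz; conditioning on being white, II-5 is ZZ with probability 1/3, Zz with probability 2/3.
II-4 is a white offspring of I-3 (Zz) × I-4 (Zz), whose cross gives 1/4 ZZ : 1/2 Zz : 1/4 zz; conditioning on being white, II-4 is ZZ with probability 1/3, Zz with probability 2/3.
Summing over parental genotype combinations, P(offspring is white) = 1/9·1 + 2/9·1 + 2/9·1 + 4/9·3/4 = 8/9.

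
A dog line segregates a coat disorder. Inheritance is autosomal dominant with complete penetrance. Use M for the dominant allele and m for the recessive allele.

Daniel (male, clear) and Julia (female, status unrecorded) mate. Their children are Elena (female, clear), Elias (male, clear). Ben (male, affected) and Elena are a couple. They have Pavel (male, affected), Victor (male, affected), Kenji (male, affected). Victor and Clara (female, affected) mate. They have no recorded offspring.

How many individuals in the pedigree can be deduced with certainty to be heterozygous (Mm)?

Obligate heterozygotes: Pavel is affected so carries M and received m from Elena (mm), so Pavel is Mm; Victor is affected so carries M and received m from Elena (mm), so Victor is Mm; Kenji is affected so carries M and received m from Elena (mm), so Kenji is Mm.
Every other individual is either homozygous by phenotype or has at least one consistent homozygous assignment, so the count is 3.

3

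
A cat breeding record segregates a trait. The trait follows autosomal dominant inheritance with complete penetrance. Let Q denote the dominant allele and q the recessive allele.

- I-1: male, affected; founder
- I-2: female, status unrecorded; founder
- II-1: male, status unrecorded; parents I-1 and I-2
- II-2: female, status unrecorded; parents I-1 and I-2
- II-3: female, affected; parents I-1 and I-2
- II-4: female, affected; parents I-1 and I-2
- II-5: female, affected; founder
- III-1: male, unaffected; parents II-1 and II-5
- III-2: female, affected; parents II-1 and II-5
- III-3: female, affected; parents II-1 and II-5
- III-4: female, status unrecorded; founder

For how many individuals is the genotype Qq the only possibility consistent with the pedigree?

Obligate heterozygotes: II-5 is affected so carries Q and passed q to III-1 (qq), so II-5 is Qq.
Every other individual is either homozygous by phenotype or has at least one consistent homozygous assignment, so the count is 1.

1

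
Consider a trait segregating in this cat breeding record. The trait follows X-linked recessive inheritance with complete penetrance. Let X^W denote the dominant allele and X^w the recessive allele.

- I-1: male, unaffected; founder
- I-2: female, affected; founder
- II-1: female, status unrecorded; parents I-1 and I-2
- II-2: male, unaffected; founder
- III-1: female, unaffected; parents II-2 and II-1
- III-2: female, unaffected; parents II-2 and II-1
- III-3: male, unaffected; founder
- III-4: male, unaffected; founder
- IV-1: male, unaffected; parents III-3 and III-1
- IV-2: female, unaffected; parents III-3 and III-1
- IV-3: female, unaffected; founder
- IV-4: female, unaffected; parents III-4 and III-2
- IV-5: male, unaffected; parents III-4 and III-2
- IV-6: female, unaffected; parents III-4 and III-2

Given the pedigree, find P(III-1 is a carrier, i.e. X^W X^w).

1/3

II-2 is unaffected, so II-2 is X^W Y.
II-1 received W from I-1 (X^W Y) and received w from I-2 (X^w X^w), so II-1 is X^W X^w.
Their cross gives offspring ratios 1/2 X^W X^W : 1/2 X^W X^w. Conditioning on III-1 being unaffected, P(X^W X^w) = 1/2 / 1 = 1/2 before taking III-1's own offspring into account.
III-3 is unaffected, so III-3 is X^W Y.
Now use III-1's offspring. Probability of each recorded status — unaffected son IV-1: 1/2 if III-1 is X^W X^w, 1 if X^W X^W. (IV-2: equally likely either way, so uninformative.)
Bayes: P(X^W X^w) = 1/2·1/2 / (1/2·1/2 + 1/2·1) = 1/3.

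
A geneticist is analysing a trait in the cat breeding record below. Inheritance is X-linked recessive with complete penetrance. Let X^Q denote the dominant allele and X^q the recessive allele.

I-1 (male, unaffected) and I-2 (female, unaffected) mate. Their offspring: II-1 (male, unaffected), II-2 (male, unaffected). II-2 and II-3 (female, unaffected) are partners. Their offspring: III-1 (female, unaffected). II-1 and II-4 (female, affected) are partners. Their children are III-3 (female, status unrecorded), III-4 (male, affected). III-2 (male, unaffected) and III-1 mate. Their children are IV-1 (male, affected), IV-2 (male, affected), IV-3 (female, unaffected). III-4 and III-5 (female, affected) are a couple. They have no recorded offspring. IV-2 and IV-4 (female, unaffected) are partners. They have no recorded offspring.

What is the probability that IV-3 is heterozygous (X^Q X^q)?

1/2

III-2 is unaffected, so III-2 is X^Q Y.
III-1 is unaffected so carries Q and passed q to IV-1 (X^q Y), so III-1 is X^Q X^q.
Their cross gives offspring ratios 1/2 X^Q X^Q : 1/2 X^Q X^q. Conditioning on IV-3 being unaffected, P(X^Q X^q) = 1/2 / 1 = 1/2.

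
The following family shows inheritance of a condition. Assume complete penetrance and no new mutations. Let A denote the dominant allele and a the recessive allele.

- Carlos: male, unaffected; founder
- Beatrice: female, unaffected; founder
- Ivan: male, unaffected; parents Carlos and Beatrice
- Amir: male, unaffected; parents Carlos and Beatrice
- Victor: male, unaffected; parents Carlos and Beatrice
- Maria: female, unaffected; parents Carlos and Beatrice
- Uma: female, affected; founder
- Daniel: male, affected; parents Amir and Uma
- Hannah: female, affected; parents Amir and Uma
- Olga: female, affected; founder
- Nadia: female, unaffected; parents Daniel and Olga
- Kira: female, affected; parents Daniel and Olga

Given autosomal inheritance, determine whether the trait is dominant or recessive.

Daniel and Olga are both affected yet have an unaffected child Nadia. Under a recessive model two affected parents are homozygous and every child would be affected, so the trait cannot be recessive.

dominant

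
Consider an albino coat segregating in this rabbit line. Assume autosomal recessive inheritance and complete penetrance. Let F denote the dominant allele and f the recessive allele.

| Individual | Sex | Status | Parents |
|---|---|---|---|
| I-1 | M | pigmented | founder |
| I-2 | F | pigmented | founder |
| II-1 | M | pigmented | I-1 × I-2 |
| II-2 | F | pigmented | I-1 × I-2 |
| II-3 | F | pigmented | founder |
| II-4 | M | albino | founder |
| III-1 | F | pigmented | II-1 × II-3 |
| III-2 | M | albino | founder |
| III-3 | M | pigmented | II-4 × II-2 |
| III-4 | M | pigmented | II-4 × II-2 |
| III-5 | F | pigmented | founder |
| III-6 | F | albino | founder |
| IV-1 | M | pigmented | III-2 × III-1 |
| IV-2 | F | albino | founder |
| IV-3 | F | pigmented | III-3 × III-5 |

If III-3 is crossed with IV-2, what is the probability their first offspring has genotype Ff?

III-3 is pigmented so carries F and received f from II-4 (ff), so III-3 is Ff.
IV-2 is albino, so IV-2 is ff.
The cross gives 1/2 Ff : 1/2 ff, so P(offspring has genotype Ff) = 1/2.

1/2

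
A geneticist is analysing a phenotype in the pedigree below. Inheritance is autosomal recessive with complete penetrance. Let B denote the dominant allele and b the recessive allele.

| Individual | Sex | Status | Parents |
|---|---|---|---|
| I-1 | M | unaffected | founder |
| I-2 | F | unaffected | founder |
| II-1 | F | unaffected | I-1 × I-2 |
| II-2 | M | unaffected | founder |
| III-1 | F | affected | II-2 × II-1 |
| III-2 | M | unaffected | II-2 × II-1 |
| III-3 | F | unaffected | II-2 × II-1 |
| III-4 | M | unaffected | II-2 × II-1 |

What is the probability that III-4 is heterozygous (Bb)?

2/3

II-2 is unaffected so carries B and passed b to III-1 (bb), so II-2 is Bb.
II-1 is unaffected so carries B and passed b to III-1 (bb), so II-1 is Bb.
Their cross gives offspring ratios 1/4 BB : 1/2 Bb : 1/4 bb. Conditioning on III-4 being unaffected, P(Bb) = 1/2 / 3/4 = 2/3.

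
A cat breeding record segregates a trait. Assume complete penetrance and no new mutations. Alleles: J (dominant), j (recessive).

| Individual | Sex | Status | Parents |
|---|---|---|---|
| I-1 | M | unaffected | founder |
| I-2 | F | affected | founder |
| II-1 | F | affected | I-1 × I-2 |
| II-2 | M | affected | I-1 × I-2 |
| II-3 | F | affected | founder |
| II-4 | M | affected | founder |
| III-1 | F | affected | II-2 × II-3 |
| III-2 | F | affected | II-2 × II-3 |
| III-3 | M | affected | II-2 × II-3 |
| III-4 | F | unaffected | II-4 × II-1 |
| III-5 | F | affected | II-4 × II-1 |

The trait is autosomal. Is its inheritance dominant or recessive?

dominant

II-4 and II-1 are both affected yet have an unaffected child III-4. Under a recessive model two affected parents are homozygous and every child would be affected, so the trait cannot be recessive.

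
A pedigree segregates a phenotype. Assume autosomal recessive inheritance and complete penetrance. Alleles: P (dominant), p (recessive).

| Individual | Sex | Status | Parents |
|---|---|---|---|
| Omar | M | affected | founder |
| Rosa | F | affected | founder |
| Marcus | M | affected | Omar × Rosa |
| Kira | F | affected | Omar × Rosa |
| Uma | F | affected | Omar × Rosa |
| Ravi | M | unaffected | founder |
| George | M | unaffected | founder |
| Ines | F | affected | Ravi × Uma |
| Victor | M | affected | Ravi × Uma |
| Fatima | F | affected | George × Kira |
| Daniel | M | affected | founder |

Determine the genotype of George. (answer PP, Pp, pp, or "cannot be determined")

From phenotype alone, George is PP or Pp.
George is unaffected so carries P and passed p to Fatima (pp), so George is Pp.

Pp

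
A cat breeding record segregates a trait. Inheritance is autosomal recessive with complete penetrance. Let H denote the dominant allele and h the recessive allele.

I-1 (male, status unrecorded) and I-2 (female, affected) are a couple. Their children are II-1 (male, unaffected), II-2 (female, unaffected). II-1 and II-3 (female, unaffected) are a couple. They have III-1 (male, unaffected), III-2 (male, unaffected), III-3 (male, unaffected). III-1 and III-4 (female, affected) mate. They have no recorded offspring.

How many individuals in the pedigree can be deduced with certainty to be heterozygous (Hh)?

Obligate heterozygotes: II-1 is unaffected so carries H and received h from I-2 (hh), so II-1 is Hh; II-2 is unaffected so carries H and received h from I-2 (hh), so II-2 is Hh.
Every other individual is either homozygous by phenotype or has at least one consistent homozygous assignment, so the count is 2.

2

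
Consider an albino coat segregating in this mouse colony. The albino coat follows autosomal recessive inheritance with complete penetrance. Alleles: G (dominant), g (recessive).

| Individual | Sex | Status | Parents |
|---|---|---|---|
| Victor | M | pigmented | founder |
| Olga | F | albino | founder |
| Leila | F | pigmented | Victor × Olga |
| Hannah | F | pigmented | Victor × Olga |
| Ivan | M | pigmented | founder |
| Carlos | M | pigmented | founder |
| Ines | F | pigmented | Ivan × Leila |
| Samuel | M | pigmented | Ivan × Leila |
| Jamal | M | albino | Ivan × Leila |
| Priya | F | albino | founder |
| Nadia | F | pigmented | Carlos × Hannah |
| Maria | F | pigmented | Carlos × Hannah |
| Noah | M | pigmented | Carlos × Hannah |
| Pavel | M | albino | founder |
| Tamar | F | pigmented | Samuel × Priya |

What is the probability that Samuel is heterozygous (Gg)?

Ivan is pigmented so carries G and passed g to Jamal (gg), so Ivan is Gg.
Leila is pigmented so carries G and received g from Olga (gg), so Leila is Gg.
Their cross gives offspring ratios 1/4 GG : 1/2 Gg : 1/4 gg. Conditioning on Samuel being pigmented, P(Gg) = 1/2 / 3/4 = 2/3 before taking Samuel's own offspring into account.
Priya is albino, so Priya is gg.
Now use Samuel's offspring. Probability of each recorded status — pigmented daughter Tamar: 1/2 if Samuel is Gg, 1 if GG.
Bayes: P(Gg) = 2/3·1/2 / (2/3·1/2 + 1/3·1) = 1/2.

1/2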